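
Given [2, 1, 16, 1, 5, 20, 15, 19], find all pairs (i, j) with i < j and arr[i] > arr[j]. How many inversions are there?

Finding inversions in [2, 1, 16, 1, 5, 20, 15, 19]:

(0, 1): arr[0]=2 > arr[1]=1
(0, 3): arr[0]=2 > arr[3]=1
(2, 3): arr[2]=16 > arr[3]=1
(2, 4): arr[2]=16 > arr[4]=5
(2, 6): arr[2]=16 > arr[6]=15
(5, 6): arr[5]=20 > arr[6]=15
(5, 7): arr[5]=20 > arr[7]=19

Total inversions: 7

The array has 7 inversion(s): (0,1), (0,3), (2,3), (2,4), (2,6), (5,6), (5,7). Each pair (i,j) satisfies i < j and arr[i] > arr[j].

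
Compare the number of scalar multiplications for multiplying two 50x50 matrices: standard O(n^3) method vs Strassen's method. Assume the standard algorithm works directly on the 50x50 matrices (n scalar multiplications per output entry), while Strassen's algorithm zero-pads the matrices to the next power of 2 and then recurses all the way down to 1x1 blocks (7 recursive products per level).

Matrix multiplication for 50x50 matrices:

Strassen's algorithm requires power-of-2 dimensions. Pad 50x50 to 64x64 (next power of 2).

Standard algorithm: 50^3 = 125000 multiplications
Strassen's algorithm: 7^(log2(64)) = 7^6 = 117649 multiplications
Savings: 125000 - 117649 = 7351 multiplications

Standard: 125000 multiplications (50^3). Strassen: 117649 multiplications (7^6, after padding to 64x64). Strassen reduces 8 recursive multiplications to 7 at each level.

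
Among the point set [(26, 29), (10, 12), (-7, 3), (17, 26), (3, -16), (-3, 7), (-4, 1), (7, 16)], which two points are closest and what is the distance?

Computing all pairwise distances among 8 points:

d((26, 29), (10, 12)) = 23.3452
d((26, 29), (-7, 3)) = 42.0119
d((26, 29), (17, 26)) = 9.4868
d((26, 29), (3, -16)) = 50.5371
d((26, 29), (-3, 7)) = 36.4005
d((26, 29), (-4, 1)) = 41.0366
d((26, 29), (7, 16)) = 23.0217
d((10, 12), (-7, 3)) = 19.2354
d((10, 12), (17, 26)) = 15.6525
d((10, 12), (3, -16)) = 28.8617
d((10, 12), (-3, 7)) = 13.9284
d((10, 12), (-4, 1)) = 17.8045
d((10, 12), (7, 16)) = 5.0
d((-7, 3), (17, 26)) = 33.2415
d((-7, 3), (3, -16)) = 21.4709
d((-7, 3), (-3, 7)) = 5.6569
d((-7, 3), (-4, 1)) = 3.6056 <-- minimum
d((-7, 3), (7, 16)) = 19.105
d((17, 26), (3, -16)) = 44.2719
d((17, 26), (-3, 7)) = 27.5862
d((17, 26), (-4, 1)) = 32.6497
d((17, 26), (7, 16)) = 14.1421
d((3, -16), (-3, 7)) = 23.7697
d((3, -16), (-4, 1)) = 18.3848
d((3, -16), (7, 16)) = 32.249
d((-3, 7), (-4, 1)) = 6.0828
d((-3, 7), (7, 16)) = 13.4536
d((-4, 1), (7, 16)) = 18.6011

Closest pair: (-7, 3) and (-4, 1) with distance 3.6056

The closest pair is (-7, 3) and (-4, 1) with Euclidean distance 3.6056. For 8 points, brute-force pairwise comparison is shown above. For large n, the divide-and-conquer algorithm (sort by x, recurse on halves, check the dividing strip) achieves O(n log n).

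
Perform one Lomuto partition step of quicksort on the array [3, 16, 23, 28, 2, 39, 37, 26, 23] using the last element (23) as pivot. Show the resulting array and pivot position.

Lomuto partition with pivot = 23:

Initial array: [3, 16, 23, 28, 2, 39, 37, 26, 23]

arr[0]=3 <= 23: swap with position 0, array becomes [3, 16, 23, 28, 2, 39, 37, 26, 23]
arr[1]=16 <= 23: swap with position 1, array becomes [3, 16, 23, 28, 2, 39, 37, 26, 23]
arr[2]=23 <= 23: swap with position 2, array becomes [3, 16, 23, 28, 2, 39, 37, 26, 23]
arr[3]=28 > 23: no swap
arr[4]=2 <= 23: swap with position 3, array becomes [3, 16, 23, 2, 28, 39, 37, 26, 23]
arr[5]=39 > 23: no swap
arr[6]=37 > 23: no swap
arr[7]=26 > 23: no swap

Place pivot at position 4: [3, 16, 23, 2, 23, 39, 37, 26, 28]
Pivot position: 4

After partitioning with pivot 23, the array becomes [3, 16, 23, 2, 23, 39, 37, 26, 28]. The pivot is placed at index 4. All elements to the left of the pivot are <= 23, and all elements to the right are > 23.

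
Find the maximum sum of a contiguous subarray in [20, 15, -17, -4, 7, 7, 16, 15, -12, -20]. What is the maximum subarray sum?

Using Kadane's algorithm on [20, 15, -17, -4, 7, 7, 16, 15, -12, -20]:

Scanning through the array:
Position 1 (value 15): max_ending_here = 35, max_so_far = 35
Position 2 (value -17): max_ending_here = 18, max_so_far = 35
Position 3 (value -4): max_ending_here = 14, max_so_far = 35
Position 4 (value 7): max_ending_here = 21, max_so_far = 35
Position 5 (value 7): max_ending_here = 28, max_so_far = 35
Position 6 (value 16): max_ending_here = 44, max_so_far = 44
Position 7 (value 15): max_ending_here = 59, max_so_far = 59
Position 8 (value -12): max_ending_here = 47, max_so_far = 59
Position 9 (value -20): max_ending_here = 27, max_so_far = 59

Maximum subarray: [20, 15, -17, -4, 7, 7, 16, 15]
Maximum sum: 59

The maximum subarray is [20, 15, -17, -4, 7, 7, 16, 15] with sum 59. This subarray runs from index 0 to index 7.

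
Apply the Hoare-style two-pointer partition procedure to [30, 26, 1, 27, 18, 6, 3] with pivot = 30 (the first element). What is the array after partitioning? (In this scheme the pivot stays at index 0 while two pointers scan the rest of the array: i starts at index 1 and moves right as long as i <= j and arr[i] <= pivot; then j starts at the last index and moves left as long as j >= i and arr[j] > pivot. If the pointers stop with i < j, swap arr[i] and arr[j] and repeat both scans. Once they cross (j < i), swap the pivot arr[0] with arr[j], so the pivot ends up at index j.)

Hoare-style two-pointer partition with pivot = 30:

Initial array: [30, 26, 1, 27, 18, 6, 3]

Pointers start at i = 1, j = 6.
i ends at 7, j ends at 6: the pointers have crossed (j < i), so scanning stops.

Swap pivot arr[0] with arr[6] to place pivot at position 6: [3, 26, 1, 27, 18, 6, 30]
Pivot position: 6

After partitioning with pivot 30, the array becomes [3, 26, 1, 27, 18, 6, 30]. The pivot is placed at index 6. All elements to the left of the pivot are <= 30, and all elements to the right are > 30.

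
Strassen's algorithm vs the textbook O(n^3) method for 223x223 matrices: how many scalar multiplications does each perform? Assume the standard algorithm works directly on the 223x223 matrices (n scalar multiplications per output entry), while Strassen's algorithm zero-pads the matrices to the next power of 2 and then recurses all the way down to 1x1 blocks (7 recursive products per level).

Matrix multiplication for 223x223 matrices:

Strassen's algorithm requires power-of-2 dimensions. Pad 223x223 to 256x256 (next power of 2).

Standard algorithm: 223^3 = 11089567 multiplications
Strassen's algorithm: 7^(log2(256)) = 7^8 = 5764801 multiplications
Savings: 11089567 - 5764801 = 5324766 multiplications

Standard: 11089567 multiplications (223^3). Strassen: 5764801 multiplications (7^8, after padding to 256x256). Strassen reduces 8 recursive multiplications to 7 at each level.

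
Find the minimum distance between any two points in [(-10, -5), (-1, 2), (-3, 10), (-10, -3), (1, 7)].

Computing all pairwise distances among 5 points:

d((-10, -5), (-1, 2)) = 11.4018
d((-10, -5), (-3, 10)) = 16.5529
d((-10, -5), (-10, -3)) = 2.0 <-- minimum
d((-10, -5), (1, 7)) = 16.2788
d((-1, 2), (-3, 10)) = 8.2462
d((-1, 2), (-10, -3)) = 10.2956
d((-1, 2), (1, 7)) = 5.3852
d((-3, 10), (-10, -3)) = 14.7648
d((-3, 10), (1, 7)) = 5.0
d((-10, -3), (1, 7)) = 14.8661

Closest pair: (-10, -5) and (-10, -3) with distance 2.0

The closest pair is (-10, -5) and (-10, -3) with Euclidean distance 2.0. For 5 points, brute-force pairwise comparison is shown above. For large n, the divide-and-conquer algorithm (sort by x, recurse on halves, check the dividing strip) achieves O(n log n).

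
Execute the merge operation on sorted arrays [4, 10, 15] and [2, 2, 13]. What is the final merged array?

Merging process:

Compare 4 vs 2: take 2 from right. Merged: [2]
Compare 4 vs 2: take 2 from right. Merged: [2, 2]
Compare 4 vs 13: take 4 from left. Merged: [2, 2, 4]
Compare 10 vs 13: take 10 from left. Merged: [2, 2, 4, 10]
Compare 15 vs 13: take 13 from right. Merged: [2, 2, 4, 10, 13]
Append remaining from left: [15]. Merged: [2, 2, 4, 10, 13, 15]

Final merged array: [2, 2, 4, 10, 13, 15]
Total comparisons: 5

The merged array is [2, 2, 4, 10, 13, 15], requiring 5 comparisons. The merge step runs in O(n) time where n is the total number of elements.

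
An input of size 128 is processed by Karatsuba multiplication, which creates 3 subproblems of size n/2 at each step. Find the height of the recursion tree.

For divide and conquer with division factor 2:

Problem sizes at each level:
Level 0: 128
Level 1: 64
Level 2: 32
Level 3: 16
Level 4: 8
Level 5: 4
Level 6: 2
Level 7: 1

The root is level 0 and the size-1 base case is level 7 (the tree spans levels 0 through 7, i.e. 8 levels counting the root), so the depth is the number of divisions: log_2(128) = 7

The recursion tree depth is log_2(128) = 7. At each level, the problem size is divided by 2, so it takes 7 divisions to reduce to a base case of size 1. The algorithm makes 3 recursive calls at each level.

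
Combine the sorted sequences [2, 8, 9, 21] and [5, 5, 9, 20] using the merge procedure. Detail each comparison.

Merging process:

Compare 2 vs 5: take 2 from left. Merged: [2]
Compare 8 vs 5: take 5 from right. Merged: [2, 5]
Compare 8 vs 5: take 5 from right. Merged: [2, 5, 5]
Compare 8 vs 9: take 8 from left. Merged: [2, 5, 5, 8]
Compare 9 vs 9: take 9 from left. Merged: [2, 5, 5, 8, 9]
Compare 21 vs 9: take 9 from right. Merged: [2, 5, 5, 8, 9, 9]
Compare 21 vs 20: take 20 from right. Merged: [2, 5, 5, 8, 9, 9, 20]
Append remaining from left: [21]. Merged: [2, 5, 5, 8, 9, 9, 20, 21]

Final merged array: [2, 5, 5, 8, 9, 9, 20, 21]
Total comparisons: 7

The merged array is [2, 5, 5, 8, 9, 9, 20, 21], requiring 7 comparisons. The merge step runs in O(n) time where n is the total number of elements.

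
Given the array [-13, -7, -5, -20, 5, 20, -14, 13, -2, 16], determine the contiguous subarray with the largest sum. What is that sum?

Using Kadane's algorithm on [-13, -7, -5, -20, 5, 20, -14, 13, -2, 16]:

Scanning through the array:
Position 1 (value -7): max_ending_here = -7, max_so_far = -7
Position 2 (value -5): max_ending_here = -5, max_so_far = -5
Position 3 (value -20): max_ending_here = -20, max_so_far = -5
Position 4 (value 5): max_ending_here = 5, max_so_far = 5
Position 5 (value 20): max_ending_here = 25, max_so_far = 25
Position 6 (value -14): max_ending_here = 11, max_so_far = 25
Position 7 (value 13): max_ending_here = 24, max_so_far = 25
Position 8 (value -2): max_ending_here = 22, max_so_far = 25
Position 9 (value 16): max_ending_here = 38, max_so_far = 38

Maximum subarray: [5, 20, -14, 13, -2, 16]
Maximum sum: 38

The maximum subarray is [5, 20, -14, 13, -2, 16] with sum 38. This subarray runs from index 4 to index 9.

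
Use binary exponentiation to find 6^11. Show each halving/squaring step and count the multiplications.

Computing 6^11 by squaring (build up from 6^1; each line after the first costs one multiplication):

6^1 = 6
6^2 = (6^1)^2 = 6^2 = 36
6^4 = (6^2)^2 = 36^2 = 1296
6^5 = 6 * 6^4 = 6 * 1296 = 7776
6^10 = (6^5)^2 = 7776^2 = 60466176
6^11 = 6 * 6^10 = 6 * 60466176 = 362797056

Result: 362797056
Multiplications needed: 5 (5 lines after 6^1)

6^11 = 362797056. Using exponentiation by squaring, this requires 5 multiplications. The key idea: if the exponent is even, square the half-power; if odd, multiply by the base once.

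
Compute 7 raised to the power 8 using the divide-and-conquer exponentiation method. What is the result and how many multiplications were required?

Computing 7^8 by squaring (build up from 7^1; each line after the first costs one multiplication):

7^1 = 7
7^2 = (7^1)^2 = 7^2 = 49
7^4 = (7^2)^2 = 49^2 = 2401
7^8 = (7^4)^2 = 2401^2 = 5764801

Result: 5764801
Multiplications needed: 3 (3 lines after 7^1)

7^8 = 5764801. Using exponentiation by squaring, this requires 3 multiplications. The key idea: if the exponent is even, square the half-power; if odd, multiply by the base once.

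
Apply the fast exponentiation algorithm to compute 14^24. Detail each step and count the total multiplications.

Computing 14^24 by squaring (build up from 14^1; each line after the first costs one multiplication):

14^1 = 14
14^2 = (14^1)^2 = 14^2 = 196
14^3 = 14 * 14^2 = 14 * 196 = 2744
14^6 = (14^3)^2 = 2744^2 = 7529536
14^12 = (14^6)^2 = 7529536^2 = 56693912375296
14^24 = (14^12)^2 = 56693912375296^2 = 3214199700417740936751087616

Result: 3214199700417740936751087616
Multiplications needed: 5 (5 lines after 14^1)

14^24 = 3214199700417740936751087616. Using exponentiation by squaring, this requires 5 multiplications. The key idea: if the exponent is even, square the half-power; if odd, multiply by the base once.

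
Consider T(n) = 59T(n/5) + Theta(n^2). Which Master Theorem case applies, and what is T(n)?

Master Theorem for T(n) = 59T(n/5) + O(n^2):

a = 59, b = 5, c = 2
log_b(a) = log_5(59) = 2.5335

Case 1: c = 2 < log_5(59) = 2.5335
T(n) = O(n^(log_5 59))

For T(n) = 59T(n/5) + O(n^2): log_5(59) = 2.5335. This is Case 1 of the Master Theorem (c < log_b(a), work dominated by leaves), giving O(n^(log_5 59)).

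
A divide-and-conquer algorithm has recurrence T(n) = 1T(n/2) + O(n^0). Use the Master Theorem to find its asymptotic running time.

Master Theorem for T(n) = 1T(n/2) + O(n^0):

a = 1, b = 2, c = 0
log_b(a) = log_2(1) = 0.0000

Case 2: c = 0 = log_2(1) = 0.0000
T(n) = O(n^0 log n) = O(log n)

For T(n) = 1T(n/2) + O(n^0): log_2(1) = 0.0000. This is Case 2 of the Master Theorem (c = log_b(a), equal work at all levels), giving O(log n).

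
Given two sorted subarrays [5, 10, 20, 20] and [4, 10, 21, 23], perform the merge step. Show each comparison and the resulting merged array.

Merging process:

Compare 5 vs 4: take 4 from right. Merged: [4]
Compare 5 vs 10: take 5 from left. Merged: [4, 5]
Compare 10 vs 10: take 10 from left. Merged: [4, 5, 10]
Compare 20 vs 10: take 10 from right. Merged: [4, 5, 10, 10]
Compare 20 vs 21: take 20 from left. Merged: [4, 5, 10, 10, 20]
Compare 20 vs 21: take 20 from left. Merged: [4, 5, 10, 10, 20, 20]
Append remaining from right: [21, 23]. Merged: [4, 5, 10, 10, 20, 20, 21, 23]

Final merged array: [4, 5, 10, 10, 20, 20, 21, 23]
Total comparisons: 6

The merged array is [4, 5, 10, 10, 20, 20, 21, 23], requiring 6 comparisons. The merge step runs in O(n) time where n is the total number of elements.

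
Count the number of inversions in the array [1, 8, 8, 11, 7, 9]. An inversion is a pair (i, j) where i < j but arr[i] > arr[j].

Finding inversions in [1, 8, 8, 11, 7, 9]:

(1, 4): arr[1]=8 > arr[4]=7
(2, 4): arr[2]=8 > arr[4]=7
(3, 4): arr[3]=11 > arr[4]=7
(3, 5): arr[3]=11 > arr[5]=9

Total inversions: 4

The array has 4 inversion(s): (1,4), (2,4), (3,4), (3,5). Each pair (i,j) satisfies i < j and arr[i] > arr[j].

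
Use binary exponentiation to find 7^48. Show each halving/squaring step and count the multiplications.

Computing 7^48 by squaring (build up from 7^1; each line after the first costs one multiplication):

7^1 = 7
7^2 = (7^1)^2 = 7^2 = 49
7^3 = 7 * 7^2 = 7 * 49 = 343
7^6 = (7^3)^2 = 343^2 = 117649
7^12 = (7^6)^2 = 117649^2 = 13841287201
7^24 = (7^12)^2 = 13841287201^2 = 191581231380566414401
7^48 = (7^24)^2 = 191581231380566414401^2 = 36703368217294125441230211032033660188801

Result: 36703368217294125441230211032033660188801
Multiplications needed: 6 (6 lines after 7^1)

7^48 = 36703368217294125441230211032033660188801. Using exponentiation by squaring, this requires 6 multiplications. The key idea: if the exponent is even, square the half-power; if odd, multiply by the base once.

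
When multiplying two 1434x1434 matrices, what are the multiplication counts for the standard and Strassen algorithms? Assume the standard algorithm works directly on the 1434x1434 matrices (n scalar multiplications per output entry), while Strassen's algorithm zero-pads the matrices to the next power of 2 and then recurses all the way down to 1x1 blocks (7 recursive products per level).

Matrix multiplication for 1434x1434 matrices:

Strassen's algorithm requires power-of-2 dimensions. Pad 1434x1434 to 2048x2048 (next power of 2).

Standard algorithm: 1434^3 = 2948814504 multiplications
Strassen's algorithm: 7^(log2(2048)) = 7^11 = 1977326743 multiplications
Savings: 2948814504 - 1977326743 = 971487761 multiplications

Standard: 2948814504 multiplications (1434^3). Strassen: 1977326743 multiplications (7^11, after padding to 2048x2048). Strassen reduces 8 recursive multiplications to 7 at each level.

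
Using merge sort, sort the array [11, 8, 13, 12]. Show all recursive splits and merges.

Merge sort trace:

Split: [11, 8, 13, 12] -> [11, 8] and [13, 12]
  Split: [11, 8] -> [11] and [8]
  Merge: [11] + [8] -> [8, 11]
  Split: [13, 12] -> [13] and [12]
  Merge: [13] + [12] -> [12, 13]
Merge: [8, 11] + [12, 13] -> [8, 11, 12, 13]

Final sorted array: [8, 11, 12, 13]

The merge sort proceeds by recursively splitting the array and merging sorted halves.
After all merges, the sorted array is [8, 11, 12, 13].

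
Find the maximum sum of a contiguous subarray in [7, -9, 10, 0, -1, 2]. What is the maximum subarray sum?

Using Kadane's algorithm on [7, -9, 10, 0, -1, 2]:

Scanning through the array:
Position 1 (value -9): max_ending_here = -2, max_so_far = 7
Position 2 (value 10): max_ending_here = 10, max_so_far = 10
Position 3 (value 0): max_ending_here = 10, max_so_far = 10
Position 4 (value -1): max_ending_here = 9, max_so_far = 10
Position 5 (value 2): max_ending_here = 11, max_so_far = 11

Maximum subarray: [10, 0, -1, 2]
Maximum sum: 11

The maximum subarray is [10, 0, -1, 2] with sum 11. This subarray runs from index 2 to index 5.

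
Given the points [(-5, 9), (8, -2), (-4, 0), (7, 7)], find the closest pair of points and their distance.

Computing all pairwise distances among 4 points:

d((-5, 9), (8, -2)) = 17.0294
d((-5, 9), (-4, 0)) = 9.0554 <-- minimum
d((-5, 9), (7, 7)) = 12.1655
d((8, -2), (-4, 0)) = 12.1655
d((8, -2), (7, 7)) = 9.0554 <-- minimum
d((-4, 0), (7, 7)) = 13.0384

Minimum distance: 9.0554 (tie among 2 pairs: (-5, 9) and (-4, 0); (8, -2) and (7, 7))

The minimum Euclidean distance is 9.0554. There is a tie: 2 pairs achieve this minimum — (-5, 9) and (-4, 0); (8, -2) and (7, 7). Any of these is a valid closest pair. For 4 points, brute-force pairwise comparison is shown above. For large n, the divide-and-conquer algorithm (sort by x, recurse on halves, check the dividing strip) achieves O(n log n).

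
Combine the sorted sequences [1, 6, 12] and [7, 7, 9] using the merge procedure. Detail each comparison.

Merging process:

Compare 1 vs 7: take 1 from left. Merged: [1]
Compare 6 vs 7: take 6 from left. Merged: [1, 6]
Compare 12 vs 7: take 7 from right. Merged: [1, 6, 7]
Compare 12 vs 7: take 7 from right. Merged: [1, 6, 7, 7]
Compare 12 vs 9: take 9 from right. Merged: [1, 6, 7, 7, 9]
Append remaining from left: [12]. Merged: [1, 6, 7, 7, 9, 12]

Final merged array: [1, 6, 7, 7, 9, 12]
Total comparisons: 5

The merged array is [1, 6, 7, 7, 9, 12], requiring 5 comparisons. The merge step runs in O(n) time where n is the total number of elements.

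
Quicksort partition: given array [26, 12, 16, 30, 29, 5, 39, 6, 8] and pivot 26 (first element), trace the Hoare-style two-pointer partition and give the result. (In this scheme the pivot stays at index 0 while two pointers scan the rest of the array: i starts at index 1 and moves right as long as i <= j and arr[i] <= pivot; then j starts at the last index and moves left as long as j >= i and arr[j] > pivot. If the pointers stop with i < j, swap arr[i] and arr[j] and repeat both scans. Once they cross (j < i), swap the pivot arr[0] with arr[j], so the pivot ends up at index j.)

Hoare-style two-pointer partition with pivot = 26:

Initial array: [26, 12, 16, 30, 29, 5, 39, 6, 8]

Pointers start at i = 1, j = 8.
i stops at index 3 (arr[3]=30 > 26), j stops at index 8 (arr[8]=8 <= 26): swap arr[3] and arr[8], array becomes [26, 12, 16, 8, 29, 5, 39, 6, 30]
i stops at index 4 (arr[4]=29 > 26), j stops at index 7 (arr[7]=6 <= 26): swap arr[4] and arr[7], array becomes [26, 12, 16, 8, 6, 5, 39, 29, 30]
i ends at 6, j ends at 5: the pointers have crossed (j < i), so scanning stops.

Swap pivot arr[0] with arr[5] to place pivot at position 5: [5, 12, 16, 8, 6, 26, 39, 29, 30]
Pivot position: 5

After partitioning with pivot 26, the array becomes [5, 12, 16, 8, 6, 26, 39, 29, 30]. The pivot is placed at index 5. All elements to the left of the pivot are <= 26, and all elements to the right are > 26.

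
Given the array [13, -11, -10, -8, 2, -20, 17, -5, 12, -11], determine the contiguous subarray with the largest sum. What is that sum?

Using Kadane's algorithm on [13, -11, -10, -8, 2, -20, 17, -5, 12, -11]:

Scanning through the array:
Position 1 (value -11): max_ending_here = 2, max_so_far = 13
Position 2 (value -10): max_ending_here = -8, max_so_far = 13
Position 3 (value -8): max_ending_here = -8, max_so_far = 13
Position 4 (value 2): max_ending_here = 2, max_so_far = 13
Position 5 (value -20): max_ending_here = -18, max_so_far = 13
Position 6 (value 17): max_ending_here = 17, max_so_far = 17
Position 7 (value -5): max_ending_here = 12, max_so_far = 17
Position 8 (value 12): max_ending_here = 24, max_so_far = 24
Position 9 (value -11): max_ending_here = 13, max_so_far = 24

Maximum subarray: [17, -5, 12]
Maximum sum: 24

The maximum subarray is [17, -5, 12] with sum 24. This subarray runs from index 6 to index 8.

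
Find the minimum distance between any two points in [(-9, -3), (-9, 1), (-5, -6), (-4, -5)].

Computing all pairwise distances among 4 points:

d((-9, -3), (-9, 1)) = 4.0
d((-9, -3), (-5, -6)) = 5.0
d((-9, -3), (-4, -5)) = 5.3852
d((-9, 1), (-5, -6)) = 8.0623
d((-9, 1), (-4, -5)) = 7.8102
d((-5, -6), (-4, -5)) = 1.4142 <-- minimum

Closest pair: (-5, -6) and (-4, -5) with distance 1.4142

The closest pair is (-5, -6) and (-4, -5) with Euclidean distance 1.4142. For 4 points, brute-force pairwise comparison is shown above. For large n, the divide-and-conquer algorithm (sort by x, recurse on halves, check the dividing strip) achieves O(n log n).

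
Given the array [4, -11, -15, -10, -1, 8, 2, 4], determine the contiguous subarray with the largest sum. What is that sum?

Using Kadane's algorithm on [4, -11, -15, -10, -1, 8, 2, 4]:

Scanning through the array:
Position 1 (value -11): max_ending_here = -7, max_so_far = 4
Position 2 (value -15): max_ending_here = -15, max_so_far = 4
Position 3 (value -10): max_ending_here = -10, max_so_far = 4
Position 4 (value -1): max_ending_here = -1, max_so_far = 4
Position 5 (value 8): max_ending_here = 8, max_so_far = 8
Position 6 (value 2): max_ending_here = 10, max_so_far = 10
Position 7 (value 4): max_ending_here = 14, max_so_far = 14

Maximum subarray: [8, 2, 4]
Maximum sum: 14

The maximum subarray is [8, 2, 4] with sum 14. This subarray runs from index 5 to index 7.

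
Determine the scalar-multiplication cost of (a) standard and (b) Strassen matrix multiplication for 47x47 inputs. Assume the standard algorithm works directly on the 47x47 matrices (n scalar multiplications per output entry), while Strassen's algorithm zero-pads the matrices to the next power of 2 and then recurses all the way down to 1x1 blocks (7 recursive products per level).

Matrix multiplication for 47x47 matrices:

Strassen's algorithm requires power-of-2 dimensions. Pad 47x47 to 64x64 (next power of 2).

Standard algorithm: 47^3 = 103823 multiplications
Strassen's algorithm: 7^(log2(64)) = 7^6 = 117649 multiplications
Difference: 103823 - 117649 = -13826 (Strassen uses MORE here due to padding overhead — for small or just-over-power-of-2 n, padding can outweigh the per-level savings)

Standard: 103823 multiplications (47^3). Strassen: 117649 multiplications (7^6, after padding to 64x64). Strassen reduces 8 recursive multiplications to 7 at each level.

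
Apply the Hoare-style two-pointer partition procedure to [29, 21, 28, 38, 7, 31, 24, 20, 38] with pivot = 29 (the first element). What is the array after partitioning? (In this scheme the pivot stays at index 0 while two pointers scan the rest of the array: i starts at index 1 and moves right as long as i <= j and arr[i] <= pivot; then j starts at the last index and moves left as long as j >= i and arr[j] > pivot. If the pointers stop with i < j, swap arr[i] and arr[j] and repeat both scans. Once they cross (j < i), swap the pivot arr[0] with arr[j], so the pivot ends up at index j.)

Hoare-style two-pointer partition with pivot = 29:

Initial array: [29, 21, 28, 38, 7, 31, 24, 20, 38]

Pointers start at i = 1, j = 8.
i stops at index 3 (arr[3]=38 > 29), j stops at index 7 (arr[7]=20 <= 29): swap arr[3] and arr[7], array becomes [29, 21, 28, 20, 7, 31, 24, 38, 38]
i stops at index 5 (arr[5]=31 > 29), j stops at index 6 (arr[6]=24 <= 29): swap arr[5] and arr[6], array becomes [29, 21, 28, 20, 7, 24, 31, 38, 38]
i ends at 6, j ends at 5: the pointers have crossed (j < i), so scanning stops.

Swap pivot arr[0] with arr[5] to place pivot at position 5: [24, 21, 28, 20, 7, 29, 31, 38, 38]
Pivot position: 5

After partitioning with pivot 29, the array becomes [24, 21, 28, 20, 7, 29, 31, 38, 38]. The pivot is placed at index 5. All elements to the left of the pivot are <= 29, and all elements to the right are > 29.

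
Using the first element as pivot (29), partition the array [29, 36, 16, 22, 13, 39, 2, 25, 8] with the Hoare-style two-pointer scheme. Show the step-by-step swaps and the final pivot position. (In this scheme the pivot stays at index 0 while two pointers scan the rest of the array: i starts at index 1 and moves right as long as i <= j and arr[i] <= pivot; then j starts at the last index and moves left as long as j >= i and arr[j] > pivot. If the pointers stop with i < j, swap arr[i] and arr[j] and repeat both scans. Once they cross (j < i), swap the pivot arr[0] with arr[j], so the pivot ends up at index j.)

Hoare-style two-pointer partition with pivot = 29:

Initial array: [29, 36, 16, 22, 13, 39, 2, 25, 8]

Pointers start at i = 1, j = 8.
i stops at index 1 (arr[1]=36 > 29), j stops at index 8 (arr[8]=8 <= 29): swap arr[1] and arr[8], array becomes [29, 8, 16, 22, 13, 39, 2, 25, 36]
i stops at index 5 (arr[5]=39 > 29), j stops at index 7 (arr[7]=25 <= 29): swap arr[5] and arr[7], array becomes [29, 8, 16, 22, 13, 25, 2, 39, 36]
i ends at 7, j ends at 6: the pointers have crossed (j < i), so scanning stops.

Swap pivot arr[0] with arr[6] to place pivot at position 6: [2, 8, 16, 22, 13, 25, 29, 39, 36]
Pivot position: 6

After partitioning with pivot 29, the array becomes [2, 8, 16, 22, 13, 25, 29, 39, 36]. The pivot is placed at index 6. All elements to the left of the pivot are <= 29, and all elements to the right are > 29.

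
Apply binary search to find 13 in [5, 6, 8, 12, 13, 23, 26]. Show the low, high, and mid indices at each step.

Binary search for 13 in [5, 6, 8, 12, 13, 23, 26]:

lo=0, hi=6, mid=3, arr[mid]=12 -> 12 < 13, search right half
lo=4, hi=6, mid=5, arr[mid]=23 -> 23 > 13, search left half
lo=4, hi=4, mid=4, arr[mid]=13 -> Found target at index 4!

Binary search finds 13 at index 4 after 3 comparisons. The search repeatedly halves the search space by comparing with the middle element.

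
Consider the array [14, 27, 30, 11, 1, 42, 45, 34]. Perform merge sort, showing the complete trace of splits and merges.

Merge sort trace:

Split: [14, 27, 30, 11, 1, 42, 45, 34] -> [14, 27, 30, 11] and [1, 42, 45, 34]
  Split: [14, 27, 30, 11] -> [14, 27] and [30, 11]
    Split: [14, 27] -> [14] and [27]
    Merge: [14] + [27] -> [14, 27]
    Split: [30, 11] -> [30] and [11]
    Merge: [30] + [11] -> [11, 30]
  Merge: [14, 27] + [11, 30] -> [11, 14, 27, 30]
  Split: [1, 42, 45, 34] -> [1, 42] and [45, 34]
    Split: [1, 42] -> [1] and [42]
    Merge: [1] + [42] -> [1, 42]
    Split: [45, 34] -> [45] and [34]
    Merge: [45] + [34] -> [34, 45]
  Merge: [1, 42] + [34, 45] -> [1, 34, 42, 45]
Merge: [11, 14, 27, 30] + [1, 34, 42, 45] -> [1, 11, 14, 27, 30, 34, 42, 45]

Final sorted array: [1, 11, 14, 27, 30, 34, 42, 45]

The merge sort proceeds by recursively splitting the array and merging sorted halves.
After all merges, the sorted array is [1, 11, 14, 27, 30, 34, 42, 45].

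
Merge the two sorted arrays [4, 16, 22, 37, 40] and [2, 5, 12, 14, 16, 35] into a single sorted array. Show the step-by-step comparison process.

Merging process:

Compare 4 vs 2: take 2 from right. Merged: [2]
Compare 4 vs 5: take 4 from left. Merged: [2, 4]
Compare 16 vs 5: take 5 from right. Merged: [2, 4, 5]
Compare 16 vs 12: take 12 from right. Merged: [2, 4, 5, 12]
Compare 16 vs 14: take 14 from right. Merged: [2, 4, 5, 12, 14]
Compare 16 vs 16: take 16 from left. Merged: [2, 4, 5, 12, 14, 16]
Compare 22 vs 16: take 16 from right. Merged: [2, 4, 5, 12, 14, 16, 16]
Compare 22 vs 35: take 22 from left. Merged: [2, 4, 5, 12, 14, 16, 16, 22]
Compare 37 vs 35: take 35 from right. Merged: [2, 4, 5, 12, 14, 16, 16, 22, 35]
Append remaining from left: [37, 40]. Merged: [2, 4, 5, 12, 14, 16, 16, 22, 35, 37, 40]

Final merged array: [2, 4, 5, 12, 14, 16, 16, 22, 35, 37, 40]
Total comparisons: 9

The merged array is [2, 4, 5, 12, 14, 16, 16, 22, 35, 37, 40], requiring 9 comparisons. The merge step runs in O(n) time where n is the total number of elements.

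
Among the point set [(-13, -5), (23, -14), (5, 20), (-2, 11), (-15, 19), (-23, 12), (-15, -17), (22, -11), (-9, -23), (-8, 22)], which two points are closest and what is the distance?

Computing all pairwise distances among 10 points:

d((-13, -5), (23, -14)) = 37.108
d((-13, -5), (5, 20)) = 30.8058
d((-13, -5), (-2, 11)) = 19.4165
d((-13, -5), (-15, 19)) = 24.0832
d((-13, -5), (-23, 12)) = 19.7231
d((-13, -5), (-15, -17)) = 12.1655
d((-13, -5), (22, -11)) = 35.5106
d((-13, -5), (-9, -23)) = 18.4391
d((-13, -5), (-8, 22)) = 27.4591
d((23, -14), (5, 20)) = 38.4708
d((23, -14), (-2, 11)) = 35.3553
d((23, -14), (-15, 19)) = 50.3289
d((23, -14), (-23, 12)) = 52.8394
d((23, -14), (-15, -17)) = 38.1182
d((23, -14), (22, -11)) = 3.1623 <-- minimum
d((23, -14), (-9, -23)) = 33.2415
d((23, -14), (-8, 22)) = 47.5079
d((5, 20), (-2, 11)) = 11.4018
d((5, 20), (-15, 19)) = 20.025
d((5, 20), (-23, 12)) = 29.1204
d((5, 20), (-15, -17)) = 42.0595
d((5, 20), (22, -11)) = 35.3553
d((5, 20), (-9, -23)) = 45.2217
d((5, 20), (-8, 22)) = 13.1529
d((-2, 11), (-15, 19)) = 15.2643
d((-2, 11), (-23, 12)) = 21.0238
d((-2, 11), (-15, -17)) = 30.8707
d((-2, 11), (22, -11)) = 32.5576
d((-2, 11), (-9, -23)) = 34.7131
d((-2, 11), (-8, 22)) = 12.53
d((-15, 19), (-23, 12)) = 10.6301
d((-15, 19), (-15, -17)) = 36.0
d((-15, 19), (22, -11)) = 47.634
d((-15, 19), (-9, -23)) = 42.4264
d((-15, 19), (-8, 22)) = 7.6158
d((-23, 12), (-15, -17)) = 30.0832
d((-23, 12), (22, -11)) = 50.5371
d((-23, 12), (-9, -23)) = 37.6962
d((-23, 12), (-8, 22)) = 18.0278
d((-15, -17), (22, -11)) = 37.4833
d((-15, -17), (-9, -23)) = 8.4853
d((-15, -17), (-8, 22)) = 39.6232
d((22, -11), (-9, -23)) = 33.2415
d((22, -11), (-8, 22)) = 44.5982
d((-9, -23), (-8, 22)) = 45.0111

Closest pair: (23, -14) and (22, -11) with distance 3.1623

The closest pair is (23, -14) and (22, -11) with Euclidean distance 3.1623. For 10 points, brute-force pairwise comparison is shown above. For large n, the divide-and-conquer algorithm (sort by x, recurse on halves, check the dividing strip) achieves O(n log n).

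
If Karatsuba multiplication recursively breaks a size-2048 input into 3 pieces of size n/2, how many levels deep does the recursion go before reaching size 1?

For divide and conquer with division factor 2:

Problem sizes at each level:
Level 0: 2048
Level 1: 1024
Level 2: 512
Level 3: 256
Level 4: 128
Level 5: 64
Level 6: 32
Level 7: 16
Level 8: 8
Level 9: 4
Level 10: 2
Level 11: 1

The root is level 0 and the size-1 base case is level 11 (the tree spans levels 0 through 11, i.e. 12 levels counting the root), so the depth is the number of divisions: log_2(2048) = 11

The recursion tree depth is log_2(2048) = 11. At each level, the problem size is divided by 2, so it takes 11 divisions to reduce to a base case of size 1. The algorithm makes 3 recursive calls at each level.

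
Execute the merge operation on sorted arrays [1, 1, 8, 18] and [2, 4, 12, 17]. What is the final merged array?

Merging process:

Compare 1 vs 2: take 1 from left. Merged: [1]
Compare 1 vs 2: take 1 from left. Merged: [1, 1]
Compare 8 vs 2: take 2 from right. Merged: [1, 1, 2]
Compare 8 vs 4: take 4 from right. Merged: [1, 1, 2, 4]
Compare 8 vs 12: take 8 from left. Merged: [1, 1, 2, 4, 8]
Compare 18 vs 12: take 12 from right. Merged: [1, 1, 2, 4, 8, 12]
Compare 18 vs 17: take 17 from right. Merged: [1, 1, 2, 4, 8, 12, 17]
Append remaining from left: [18]. Merged: [1, 1, 2, 4, 8, 12, 17, 18]

Final merged array: [1, 1, 2, 4, 8, 12, 17, 18]
Total comparisons: 7

The merged array is [1, 1, 2, 4, 8, 12, 17, 18], requiring 7 comparisons. The merge step runs in O(n) time where n is the total number of elements.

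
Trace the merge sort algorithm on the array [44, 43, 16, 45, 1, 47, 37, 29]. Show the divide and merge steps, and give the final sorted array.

Merge sort trace:

Split: [44, 43, 16, 45, 1, 47, 37, 29] -> [44, 43, 16, 45] and [1, 47, 37, 29]
  Split: [44, 43, 16, 45] -> [44, 43] and [16, 45]
    Split: [44, 43] -> [44] and [43]
    Merge: [44] + [43] -> [43, 44]
    Split: [16, 45] -> [16] and [45]
    Merge: [16] + [45] -> [16, 45]
  Merge: [43, 44] + [16, 45] -> [16, 43, 44, 45]
  Split: [1, 47, 37, 29] -> [1, 47] and [37, 29]
    Split: [1, 47] -> [1] and [47]
    Merge: [1] + [47] -> [1, 47]
    Split: [37, 29] -> [37] and [29]
    Merge: [37] + [29] -> [29, 37]
  Merge: [1, 47] + [29, 37] -> [1, 29, 37, 47]
Merge: [16, 43, 44, 45] + [1, 29, 37, 47] -> [1, 16, 29, 37, 43, 44, 45, 47]

Final sorted array: [1, 16, 29, 37, 43, 44, 45, 47]

The merge sort proceeds by recursively splitting the array and merging sorted halves.
After all merges, the sorted array is [1, 16, 29, 37, 43, 44, 45, 47].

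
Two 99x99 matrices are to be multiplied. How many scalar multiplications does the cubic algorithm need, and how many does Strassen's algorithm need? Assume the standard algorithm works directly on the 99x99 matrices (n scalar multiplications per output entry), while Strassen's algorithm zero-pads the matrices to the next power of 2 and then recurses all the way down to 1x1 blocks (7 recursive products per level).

Matrix multiplication for 99x99 matrices:

Strassen's algorithm requires power-of-2 dimensions. Pad 99x99 to 128x128 (next power of 2).

Standard algorithm: 99^3 = 970299 multiplications
Strassen's algorithm: 7^(log2(128)) = 7^7 = 823543 multiplications
Savings: 970299 - 823543 = 146756 multiplications

Standard: 970299 multiplications (99^3). Strassen: 823543 multiplications (7^7, after padding to 128x128). Strassen reduces 8 recursive multiplications to 7 at each level.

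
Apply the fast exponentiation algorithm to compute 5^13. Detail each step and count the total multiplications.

Computing 5^13 by squaring (build up from 5^1; each line after the first costs one multiplication):

5^1 = 5
5^2 = (5^1)^2 = 5^2 = 25
5^3 = 5 * 5^2 = 5 * 25 = 125
5^6 = (5^3)^2 = 125^2 = 15625
5^12 = (5^6)^2 = 15625^2 = 244140625
5^13 = 5 * 5^12 = 5 * 244140625 = 1220703125

Result: 1220703125
Multiplications needed: 5 (5 lines after 5^1)

5^13 = 1220703125. Using exponentiation by squaring, this requires 5 multiplications. The key idea: if the exponent is even, square the half-power; if odd, multiply by the base once.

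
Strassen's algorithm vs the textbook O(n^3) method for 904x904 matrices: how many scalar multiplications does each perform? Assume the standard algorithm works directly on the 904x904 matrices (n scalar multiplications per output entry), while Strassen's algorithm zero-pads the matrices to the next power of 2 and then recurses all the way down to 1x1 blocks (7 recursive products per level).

Matrix multiplication for 904x904 matrices:

Strassen's algorithm requires power-of-2 dimensions. Pad 904x904 to 1024x1024 (next power of 2).

Standard algorithm: 904^3 = 738763264 multiplications
Strassen's algorithm: 7^(log2(1024)) = 7^10 = 282475249 multiplications
Savings: 738763264 - 282475249 = 456288015 multiplications

Standard: 738763264 multiplications (904^3). Strassen: 282475249 multiplications (7^10, after padding to 1024x1024). Strassen reduces 8 recursive multiplications to 7 at each level.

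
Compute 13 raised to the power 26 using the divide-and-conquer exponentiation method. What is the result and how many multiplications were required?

Computing 13^26 by squaring (build up from 13^1; each line after the first costs one multiplication):

13^1 = 13
13^2 = (13^1)^2 = 13^2 = 169
13^3 = 13 * 13^2 = 13 * 169 = 2197
13^6 = (13^3)^2 = 2197^2 = 4826809
13^12 = (13^6)^2 = 4826809^2 = 23298085122481
13^13 = 13 * 13^12 = 13 * 23298085122481 = 302875106592253
13^26 = (13^13)^2 = 302875106592253^2 = 91733330193268616658399616009

Result: 91733330193268616658399616009
Multiplications needed: 6 (6 lines after 13^1)

13^26 = 91733330193268616658399616009. Using exponentiation by squaring, this requires 6 multiplications. The key idea: if the exponent is even, square the half-power; if odd, multiply by the base once.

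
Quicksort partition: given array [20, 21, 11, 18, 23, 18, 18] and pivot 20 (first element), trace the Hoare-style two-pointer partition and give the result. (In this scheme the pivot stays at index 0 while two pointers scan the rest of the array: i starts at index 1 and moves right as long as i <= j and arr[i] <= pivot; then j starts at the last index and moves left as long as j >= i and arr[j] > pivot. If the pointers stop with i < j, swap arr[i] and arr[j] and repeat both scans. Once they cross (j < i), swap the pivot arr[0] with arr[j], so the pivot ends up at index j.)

Hoare-style two-pointer partition with pivot = 20:

Initial array: [20, 21, 11, 18, 23, 18, 18]

Pointers start at i = 1, j = 6.
i stops at index 1 (arr[1]=21 > 20), j stops at index 6 (arr[6]=18 <= 20): swap arr[1] and arr[6], array becomes [20, 18, 11, 18, 23, 18, 21]
i stops at index 4 (arr[4]=23 > 20), j stops at index 5 (arr[5]=18 <= 20): swap arr[4] and arr[5], array becomes [20, 18, 11, 18, 18, 23, 21]
i ends at 5, j ends at 4: the pointers have crossed (j < i), so scanning stops.

Swap pivot arr[0] with arr[4] to place pivot at position 4: [18, 18, 11, 18, 20, 23, 21]
Pivot position: 4

After partitioning with pivot 20, the array becomes [18, 18, 11, 18, 20, 23, 21]. The pivot is placed at index 4. All elements to the left of the pivot are <= 20, and all elements to the right are > 20.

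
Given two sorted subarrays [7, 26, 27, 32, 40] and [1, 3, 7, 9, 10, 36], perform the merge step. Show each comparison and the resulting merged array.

Merging process:

Compare 7 vs 1: take 1 from right. Merged: [1]
Compare 7 vs 3: take 3 from right. Merged: [1, 3]
Compare 7 vs 7: take 7 from left. Merged: [1, 3, 7]
Compare 26 vs 7: take 7 from right. Merged: [1, 3, 7, 7]
Compare 26 vs 9: take 9 from right. Merged: [1, 3, 7, 7, 9]
Compare 26 vs 10: take 10 from right. Merged: [1, 3, 7, 7, 9, 10]
Compare 26 vs 36: take 26 from left. Merged: [1, 3, 7, 7, 9, 10, 26]
Compare 27 vs 36: take 27 from left. Merged: [1, 3, 7, 7, 9, 10, 26, 27]
Compare 32 vs 36: take 32 from left. Merged: [1, 3, 7, 7, 9, 10, 26, 27, 32]
Compare 40 vs 36: take 36 from right. Merged: [1, 3, 7, 7, 9, 10, 26, 27, 32, 36]
Append remaining from left: [40]. Merged: [1, 3, 7, 7, 9, 10, 26, 27, 32, 36, 40]

Final merged array: [1, 3, 7, 7, 9, 10, 26, 27, 32, 36, 40]
Total comparisons: 10

The merged array is [1, 3, 7, 7, 9, 10, 26, 27, 32, 36, 40], requiring 10 comparisons. The merge step runs in O(n) time where n is the total number of elements.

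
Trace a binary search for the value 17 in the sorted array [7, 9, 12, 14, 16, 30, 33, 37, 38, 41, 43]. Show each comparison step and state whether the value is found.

Binary search for 17 in [7, 9, 12, 14, 16, 30, 33, 37, 38, 41, 43]:

lo=0, hi=10, mid=5, arr[mid]=30 -> 30 > 17, search left half
lo=0, hi=4, mid=2, arr[mid]=12 -> 12 < 17, search right half
lo=3, hi=4, mid=3, arr[mid]=14 -> 14 < 17, search right half
lo=4, hi=4, mid=4, arr[mid]=16 -> 16 < 17, search right half
lo=5 > hi=4, target 17 not found

Binary search determines that 17 is not in the array after 4 comparisons. The search space was exhausted without finding the target.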